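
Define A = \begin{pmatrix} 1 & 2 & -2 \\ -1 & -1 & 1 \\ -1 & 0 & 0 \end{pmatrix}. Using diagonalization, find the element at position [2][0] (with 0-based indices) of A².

-1

Characteristic polynomial: t^3 - t = t(t - 1)(t + 1), so the eigenvalues are -1, 0, 1.
t=0: eigenvector (0, -1, -1).
t=1: eigenvector (1, -1, -1).
t=-1: eigenvector (1, 0, 1).
P = [[0, 1, 1], [-1, -1, 0], [-1, -1, 1]], D = diag(0, 1, -1), P⁻¹ = [[-1, -2, 1], [1, 1, -1], [0, -1, 1]].
A² = P·diag(0, 1, 1)·P⁻¹ = [[1, 0, 0], [-1, -1, 1], [-1, -2, 2]].
The requested entry is -1.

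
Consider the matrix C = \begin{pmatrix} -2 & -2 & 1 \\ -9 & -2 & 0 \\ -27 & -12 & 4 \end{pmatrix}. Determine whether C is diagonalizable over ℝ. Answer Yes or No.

Characteristic polynomial: p(t) = t^3 - 3t + 2 = (t - 1)^2(t + 2).
t = 1 has algebraic multiplicity 2; rank(C − 1I) = 2, so geometric multiplicity = 1.
Geometric multiplicity < algebraic multiplicity, so C is not diagonalizable.

No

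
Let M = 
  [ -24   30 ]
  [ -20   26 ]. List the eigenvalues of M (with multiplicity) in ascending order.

Characteristic polynomial: p(λ) = λ^2 - 2λ - 24 = (λ - 6)(λ + 4).
Roots (with multiplicity): -4, 6.

-4, 6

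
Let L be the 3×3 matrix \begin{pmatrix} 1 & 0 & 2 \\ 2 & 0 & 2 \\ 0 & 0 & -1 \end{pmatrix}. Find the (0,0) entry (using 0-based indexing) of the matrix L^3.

Characteristic polynomial: s^3 - s = s(s - 1)(s + 1), so the eigenvalues are -1, 0, 1.
s=0: eigenvector (0, 1, 0).
s=1: eigenvector (1, 2, 0).
s=-1: eigenvector (-1, 0, 1).
P = [[0, 1, -1], [1, 2, 0], [0, 0, 1]], D = diag(0, 1, -1), P⁻¹ = [[-2, 1, -2], [1, 0, 1], [0, 0, 1]].
L³ = P·diag(0, 1, -1)·P⁻¹ = [[1, 0, 2], [2, 0, 2], [0, 0, -1]].
The requested entry is 1.

1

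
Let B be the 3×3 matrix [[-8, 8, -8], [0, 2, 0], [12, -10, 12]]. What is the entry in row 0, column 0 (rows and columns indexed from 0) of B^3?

Characteristic polynomial: μ^3 - 6μ^2 + 8μ = μ(μ - 4)(μ - 2), so the eigenvalues are 0, 2, 4.
μ=0: eigenvector (1, 0, -1).
μ=2: eigenvector (0, 1, 1).
μ=4: eigenvector (-2, 0, 3).
P = [[1, 0, -2], [0, 1, 0], [-1, 1, 3]], D = diag(0, 2, 4), P⁻¹ = [[3, -2, 2], [0, 1, 0], [1, -1, 1]].
B³ = P·diag(0, 8, 64)·P⁻¹ = [[-128, 128, -128], [0, 8, 0], [192, -184, 192]].
The requested entry is -128.

-128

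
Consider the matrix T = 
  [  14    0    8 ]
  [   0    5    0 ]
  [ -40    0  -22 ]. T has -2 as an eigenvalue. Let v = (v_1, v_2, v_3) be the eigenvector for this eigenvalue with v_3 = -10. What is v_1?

5

T + 2I = [[16, 0, 8], [0, 7, 0], [-40, 0, -20]].
Solving (T + 2I)v = 0 gives the eigenspace spanned by (5, 0, -10).
With v_3 = -10, v = (5, 0, -10), so v_1 = 5.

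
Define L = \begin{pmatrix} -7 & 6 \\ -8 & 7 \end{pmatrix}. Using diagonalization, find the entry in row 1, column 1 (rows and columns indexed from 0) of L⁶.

Characteristic polynomial: r^2 - 1 = (r - 1)(r + 1), so the eigenvalues are -1, 1.
r=1: eigenvector (3, 4).
r=-1: eigenvector (1, 1).
P = [[3, 1], [4, 1]], D = diag(1, -1), P⁻¹ = [[-1, 1], [4, -3]].
L⁶ = P·diag(1, 1)·P⁻¹ = [[1, 0], [0, 1]].
The requested entry is 1.

1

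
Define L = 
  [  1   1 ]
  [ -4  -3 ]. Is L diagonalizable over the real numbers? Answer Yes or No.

No

Characteristic polynomial: p(λ) = λ^2 + 2λ + 1 = (λ + 1)^2.
λ = -1 has algebraic multiplicity 2; rank(L + 1I) = 1, so geometric multiplicity = 1.
Geometric multiplicity < algebraic multiplicity, so L is not diagonalizable.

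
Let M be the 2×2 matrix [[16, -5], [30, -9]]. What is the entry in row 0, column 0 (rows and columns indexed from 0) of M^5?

Characteristic polynomial: r^2 - 7r + 6 = (r - 6)(r - 1), so the eigenvalues are 1, 6.
r=6: eigenvector (-1, -2).
r=1: eigenvector (1, 3).
P = [[-1, 1], [-2, 3]], D = diag(6, 1), P⁻¹ = [[-3, 1], [-2, 1]].
M⁵ = P·diag(7776, 1)·P⁻¹ = [[23326, -7775], [46650, -15549]].
The requested entry is 23326.

23326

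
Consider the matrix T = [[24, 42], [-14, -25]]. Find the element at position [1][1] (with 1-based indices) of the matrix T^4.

Characteristic polynomial: μ^2 + μ - 12 = (μ - 3)(μ + 4), so the eigenvalues are -4, 3.
μ=-4: eigenvector (-3, 2).
μ=3: eigenvector (-2, 1).
P = [[-3, -2], [2, 1]], D = diag(-4, 3), P⁻¹ = [[1, 2], [-2, -3]].
T⁴ = P·diag(256, 81)·P⁻¹ = [[-444, -1050], [350, 781]].
The requested entry is -444.

-444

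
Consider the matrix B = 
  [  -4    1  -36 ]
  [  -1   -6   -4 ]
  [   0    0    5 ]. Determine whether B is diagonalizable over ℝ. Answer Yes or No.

Characteristic polynomial: p(t) = t^3 + 5t^2 - 25t - 125 = (t - 5)(t + 5)^2.
t = -5 has algebraic multiplicity 2; rank(B + 5I) = 2, so geometric multiplicity = 1.
Geometric multiplicity < algebraic multiplicity, so B is not diagonalizable.

No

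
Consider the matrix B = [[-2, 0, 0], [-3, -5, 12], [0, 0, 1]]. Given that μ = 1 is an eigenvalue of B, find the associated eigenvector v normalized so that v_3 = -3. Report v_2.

-6

B − 1I = [[-3, 0, 0], [-3, -6, 12], [0, 0, 0]].
Solving (B − 1I)v = 0 gives the eigenspace spanned by (0, -6, -3).
With v_3 = -3, v = (0, -6, -3), so v_2 = -6.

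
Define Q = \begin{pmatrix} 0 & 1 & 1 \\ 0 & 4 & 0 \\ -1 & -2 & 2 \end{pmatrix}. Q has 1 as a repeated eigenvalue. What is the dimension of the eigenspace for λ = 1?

Q − 1I = [[-1, 1, 1], [0, 3, 0], [-1, -2, 1]].
This matrix has rank 2, so its null space has dimension 3 − 2 = 1.

1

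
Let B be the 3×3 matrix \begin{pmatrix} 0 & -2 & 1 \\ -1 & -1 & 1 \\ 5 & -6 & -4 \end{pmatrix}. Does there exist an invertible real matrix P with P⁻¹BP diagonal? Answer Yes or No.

No

Characteristic polynomial: p(λ) = λ^3 + 5λ^2 + 3λ - 9 = (λ - 1)(λ + 3)^2.
λ = -3 has algebraic multiplicity 2; rank(B + 3I) = 2, so geometric multiplicity = 1.
Geometric multiplicity < algebraic multiplicity, so B is not diagonalizable.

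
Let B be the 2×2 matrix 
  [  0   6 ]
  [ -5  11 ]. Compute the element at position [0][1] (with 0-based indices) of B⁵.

27906

Characteristic polynomial: s^2 - 11s + 30 = (s - 6)(s - 5), so the eigenvalues are 5, 6.
s=6: eigenvector (1, 1).
s=5: eigenvector (-6, -5).
P = [[1, -6], [1, -5]], D = diag(6, 5), P⁻¹ = [[-5, 6], [-1, 1]].
B⁵ = P·diag(7776, 3125)·P⁻¹ = [[-20130, 27906], [-23255, 31031]].
The requested entry is 27906.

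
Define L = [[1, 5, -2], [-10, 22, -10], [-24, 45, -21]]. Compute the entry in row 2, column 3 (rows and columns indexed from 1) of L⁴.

Characteristic polynomial: μ^3 - 2μ^2 - 9μ + 18 = (μ - 3)(μ - 2)(μ + 3), so the eigenvalues are -3, 2, 3.
μ=2: eigenvector (-1, 1, 3).
μ=3: eigenvector (1, 0, -1).
μ=-3: eigenvector (0, 2, 5).
P = [[-1, 1, 0], [1, 0, 2], [3, -1, 5]], D = diag(2, 3, -3), P⁻¹ = [[-2, 5, -2], [-1, 5, -2], [1, -2, 1]].
L⁴ = P·diag(16, 81, 81)·P⁻¹ = [[-49, 325, -130], [130, -244, 130], [390, -975, 471]].
The requested entry is 130.

130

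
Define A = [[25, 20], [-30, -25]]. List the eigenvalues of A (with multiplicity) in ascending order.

-5, 5

Characteristic polynomial: p(s) = s^2 - 25 = (s - 5)(s + 5).
Roots (with multiplicity): -5, 5.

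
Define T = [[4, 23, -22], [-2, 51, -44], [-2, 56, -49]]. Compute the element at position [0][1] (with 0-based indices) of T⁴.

Characteristic polynomial: s^3 - 6s^2 - 25s + 150 = (s - 6)(s - 5)(s + 5), so the eigenvalues are -5, 5, 6.
s=5: eigenvector (1, 1, 1).
s=6: eigenvector (1, 2, 2).
s=-5: eigenvector (2, 4, 5).
P = [[1, 1, 2], [1, 2, 4], [1, 2, 5]], D = diag(5, 6, -5), P⁻¹ = [[2, -1, 0], [-1, 3, -2], [0, -1, 1]].
T⁴ = P·diag(625, 1296, 625)·P⁻¹ = [[-46, 2013, -1342], [-1342, 4651, -2684], [-1342, 4026, -2059]].
The requested entry is 2013.

2013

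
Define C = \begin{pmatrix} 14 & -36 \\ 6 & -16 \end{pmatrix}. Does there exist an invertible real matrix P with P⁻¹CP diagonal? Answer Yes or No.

Yes

Characteristic polynomial: p(t) = t^2 + 2t - 8 = (t - 2)(t + 4).
All 2 eigenvalues are distinct, so C is diagonalizable.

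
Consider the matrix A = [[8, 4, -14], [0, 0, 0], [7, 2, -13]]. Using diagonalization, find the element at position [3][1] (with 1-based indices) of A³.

217

Characteristic polynomial: λ^3 + 5λ^2 - 6λ = λ(λ - 1)(λ + 6), so the eigenvalues are -6, 0, 1.
λ=1: eigenvector (2, 0, 1).
λ=-6: eigenvector (1, 0, 1).
λ=0: eigenvector (-4, 1, -2).
P = [[2, 1, -4], [0, 0, 1], [1, 1, -2]], D = diag(1, -6, 0), P⁻¹ = [[1, 2, -1], [-1, 0, 2], [0, 1, 0]].
A³ = P·diag(1, -216, 0)·P⁻¹ = [[218, 4, -434], [0, 0, 0], [217, 2, -433]].
The requested entry is 217.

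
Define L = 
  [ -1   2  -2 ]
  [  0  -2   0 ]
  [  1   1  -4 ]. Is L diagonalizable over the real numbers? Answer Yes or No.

Characteristic polynomial: p(r) = r^3 + 7r^2 + 16r + 12 = (r + 2)^2(r + 3).
r = -2 has algebraic multiplicity 2; rank(L + 2I) = 2, so geometric multiplicity = 1.
Geometric multiplicity < algebraic multiplicity, so L is not diagonalizable.

No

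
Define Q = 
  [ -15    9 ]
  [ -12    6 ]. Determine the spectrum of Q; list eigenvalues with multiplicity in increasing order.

-6, -3

Characteristic polynomial: p(t) = t^2 + 9t + 18 = (t + 3)(t + 6).
Roots (with multiplicity): -6, -3.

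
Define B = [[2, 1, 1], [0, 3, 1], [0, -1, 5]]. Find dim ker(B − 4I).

B − 4I = [[-2, 1, 1], [0, -1, 1], [0, -1, 1]].
This matrix has rank 2, so its null space has dimension 3 − 2 = 1.

1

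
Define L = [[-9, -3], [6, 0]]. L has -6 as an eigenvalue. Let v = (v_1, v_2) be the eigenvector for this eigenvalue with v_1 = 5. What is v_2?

-5

L + 6I = [[-3, -3], [6, 6]].
Solving (L + 6I)v = 0 gives the eigenspace spanned by (5, -5).
With v_1 = 5, v = (5, -5), so v_2 = -5.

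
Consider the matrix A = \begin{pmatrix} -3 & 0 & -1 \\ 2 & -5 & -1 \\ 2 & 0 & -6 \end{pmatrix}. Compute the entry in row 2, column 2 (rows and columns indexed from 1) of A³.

Characteristic polynomial: μ^3 + 14μ^2 + 65μ + 100 = (μ + 4)(μ + 5)^2, so the eigenvalues are -5, -5, -4.
μ=-5: eigenvector (1, 0, 2).
μ=-5: eigenvector (1, 1, 2).
μ=-4: eigenvector (-1, -1, -1).
P = [[1, 1, -1], [0, 1, -1], [2, 2, -1]], D = diag(-5, -5, -4), P⁻¹ = [[1, -1, 0], [-2, 1, 1], [-2, 0, 1]].
A³ = P·diag(-125, -125, -64)·P⁻¹ = [[-3, 0, -61], [122, -125, -61], [122, 0, -186]].
The requested entry is -125.

-125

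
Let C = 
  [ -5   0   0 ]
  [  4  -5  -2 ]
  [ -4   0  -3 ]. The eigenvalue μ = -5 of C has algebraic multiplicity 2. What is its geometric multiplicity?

2

C + 5I = [[0, 0, 0], [4, 0, -2], [-4, 0, 2]].
This matrix has rank 1, so its null space has dimension 3 − 1 = 2.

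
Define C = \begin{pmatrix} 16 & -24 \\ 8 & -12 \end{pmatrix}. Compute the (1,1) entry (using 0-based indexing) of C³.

Characteristic polynomial: s^2 - 4s = s(s - 4), so the eigenvalues are 0, 4.
s=0: eigenvector (-3, -2).
s=4: eigenvector (2, 1).
P = [[-3, 2], [-2, 1]], D = diag(0, 4), P⁻¹ = [[1, -2], [2, -3]].
C³ = P·diag(0, 64)·P⁻¹ = [[256, -384], [128, -192]].
The requested entry is -192.

-192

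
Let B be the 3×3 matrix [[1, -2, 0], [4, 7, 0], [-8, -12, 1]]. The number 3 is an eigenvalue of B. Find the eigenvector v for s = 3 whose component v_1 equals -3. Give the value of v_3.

-6

B − 3I = [[-2, -2, 0], [4, 4, 0], [-8, -12, -2]].
Solving (B − 3I)v = 0 gives the eigenspace spanned by (-3, 3, -6).
With v_1 = -3, v = (-3, 3, -6), so v_3 = -6.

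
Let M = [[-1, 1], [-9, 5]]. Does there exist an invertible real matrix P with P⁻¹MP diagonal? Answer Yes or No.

Characteristic polynomial: p(μ) = μ^2 - 4μ + 4 = (μ - 2)^2.
μ = 2 has algebraic multiplicity 2; rank(M − 2I) = 1, so geometric multiplicity = 1.
Geometric multiplicity < algebraic multiplicity, so M is not diagonalizable.

No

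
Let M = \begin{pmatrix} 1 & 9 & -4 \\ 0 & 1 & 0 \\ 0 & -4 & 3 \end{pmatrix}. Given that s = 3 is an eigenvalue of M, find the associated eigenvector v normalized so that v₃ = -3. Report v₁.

M − 3I = [[-2, 9, -4], [0, -2, 0], [0, -4, 0]].
Solving (M − 3I)v = 0 gives the eigenspace spanned by (6, 0, -3).
With v₃ = -3, v = (6, 0, -3), so v₁ = 6.

6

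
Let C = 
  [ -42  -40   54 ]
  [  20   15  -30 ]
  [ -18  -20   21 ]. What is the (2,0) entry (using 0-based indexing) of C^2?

Characteristic polynomial: λ^3 + 6λ^2 - 25λ - 150 = (λ - 5)(λ + 5)(λ + 6), so the eigenvalues are -6, -5, 5.
λ=-6: eigenvector (-3, 0, -2).
λ=-5: eigenvector (4, -1, 2).
λ=5: eigenvector (-2, 1, -1).
P = [[-3, 4, -2], [0, -1, 1], [-2, 2, -1]], D = diag(-6, -5, 5), P⁻¹ = [[1, 0, -2], [2, 1, -3], [2, 2, -3]].
C² = P·diag(36, 25, 25)·P⁻¹ = [[-8, 0, 66], [0, 25, 0], [-22, 0, 69]].
The requested entry is -22.

-22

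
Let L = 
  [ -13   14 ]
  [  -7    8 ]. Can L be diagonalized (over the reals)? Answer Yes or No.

Yes

Characteristic polynomial: p(r) = r^2 + 5r - 6 = (r - 1)(r + 6).
All 2 eigenvalues are distinct, so L is diagonalizable.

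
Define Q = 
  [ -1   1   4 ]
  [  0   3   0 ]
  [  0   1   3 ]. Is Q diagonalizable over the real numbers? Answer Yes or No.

No

Characteristic polynomial: p(r) = r^3 - 5r^2 + 3r + 9 = (r - 3)^2(r + 1).
r = 3 has algebraic multiplicity 2; rank(Q − 3I) = 2, so geometric multiplicity = 1.
Geometric multiplicity < algebraic multiplicity, so Q is not diagonalizable.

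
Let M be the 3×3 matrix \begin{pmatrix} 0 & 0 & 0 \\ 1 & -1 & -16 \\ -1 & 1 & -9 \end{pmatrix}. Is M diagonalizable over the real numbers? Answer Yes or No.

No

Characteristic polynomial: p(μ) = μ^3 + 10μ^2 + 25μ = μ(μ + 5)^2.
μ = -5 has algebraic multiplicity 2; rank(M + 5I) = 2, so geometric multiplicity = 1.
Geometric multiplicity < algebraic multiplicity, so M is not diagonalizable.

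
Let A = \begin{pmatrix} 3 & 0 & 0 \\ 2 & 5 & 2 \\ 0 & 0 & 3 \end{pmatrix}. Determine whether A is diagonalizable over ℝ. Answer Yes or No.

Characteristic polynomial: p(λ) = λ^3 - 11λ^2 + 39λ - 45 = (λ - 5)(λ - 3)^2.
λ = 3 has algebraic multiplicity 2; rank(A − 3I) = 1, so geometric multiplicity = 2.
Every eigenvalue has geometric = algebraic multiplicity, so A is diagonalizable.

Yes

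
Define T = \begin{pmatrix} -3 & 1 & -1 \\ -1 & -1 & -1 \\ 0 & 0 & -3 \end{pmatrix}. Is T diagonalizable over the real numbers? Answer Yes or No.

Characteristic polynomial: p(r) = r^3 + 7r^2 + 16r + 12 = (r + 2)^2(r + 3).
r = -2 has algebraic multiplicity 2; rank(T + 2I) = 2, so geometric multiplicity = 1.
Geometric multiplicity < algebraic multiplicity, so T is not diagonalizable.

No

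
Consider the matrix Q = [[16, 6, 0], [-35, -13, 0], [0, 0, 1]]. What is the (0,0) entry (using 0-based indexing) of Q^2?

Characteristic polynomial: μ^3 - 4μ^2 + 5μ - 2 = (μ - 2)(μ - 1)^2, so the eigenvalues are 1, 1, 2.
μ=1: eigenvector (-2, 5, 0).
μ=2: eigenvector (3, -7, 0).
μ=1: eigenvector (0, 0, 1).
P = [[-2, 3, 0], [5, -7, 0], [0, 0, 1]], D = diag(1, 2, 1), P⁻¹ = [[7, 3, 0], [5, 2, 0], [0, 0, 1]].
Q² = P·diag(1, 4, 1)·P⁻¹ = [[46, 18, 0], [-105, -41, 0], [0, 0, 1]].
The requested entry is 46.

46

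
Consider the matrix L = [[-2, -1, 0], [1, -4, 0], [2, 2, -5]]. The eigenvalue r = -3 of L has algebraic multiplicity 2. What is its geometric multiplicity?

L + 3I = [[1, -1, 0], [1, -1, 0], [2, 2, -2]].
This matrix has rank 2, so its null space has dimension 3 − 2 = 1.

1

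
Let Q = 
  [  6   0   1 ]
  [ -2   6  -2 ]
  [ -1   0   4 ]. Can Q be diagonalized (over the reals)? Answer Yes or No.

Characteristic polynomial: p(r) = r^3 - 16r^2 + 85r - 150 = (r - 6)(r - 5)^2.
r = 5 has algebraic multiplicity 2; rank(Q − 5I) = 2, so geometric multiplicity = 1.
Geometric multiplicity < algebraic multiplicity, so Q is not diagonalizable.

No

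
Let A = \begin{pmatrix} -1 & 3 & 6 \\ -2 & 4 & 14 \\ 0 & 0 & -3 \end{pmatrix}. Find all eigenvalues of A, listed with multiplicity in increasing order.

-3, 1, 2

Characteristic polynomial: p(t) = t^3 - 7t + 6 = (t - 2)(t - 1)(t + 3).
Roots (with multiplicity): -3, 1, 2.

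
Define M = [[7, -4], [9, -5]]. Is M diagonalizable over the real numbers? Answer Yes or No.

Characteristic polynomial: p(r) = r^2 - 2r + 1 = (r - 1)^2.
r = 1 has algebraic multiplicity 2; rank(M − 1I) = 1, so geometric multiplicity = 1.
Geometric multiplicity < algebraic multiplicity, so M is not diagonalizable.

No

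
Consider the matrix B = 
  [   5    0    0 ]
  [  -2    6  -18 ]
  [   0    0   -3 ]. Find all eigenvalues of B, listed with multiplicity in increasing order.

Characteristic polynomial: p(μ) = μ^3 - 8μ^2 - 3μ + 90 = (μ - 6)(μ - 5)(μ + 3).
Roots (with multiplicity): -3, 5, 6.

-3, 5, 6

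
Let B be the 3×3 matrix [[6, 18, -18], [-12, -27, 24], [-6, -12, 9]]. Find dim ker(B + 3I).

2

B + 3I = [[9, 18, -18], [-12, -24, 24], [-6, -12, 12]].
This matrix has rank 1, so its null space has dimension 3 − 1 = 2.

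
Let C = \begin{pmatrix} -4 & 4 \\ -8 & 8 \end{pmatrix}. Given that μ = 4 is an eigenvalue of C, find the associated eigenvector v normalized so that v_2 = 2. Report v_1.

C − 4I = [[-8, 4], [-8, 4]].
Solving (C − 4I)v = 0 gives the eigenspace spanned by (1, 2).
With v_2 = 2, v = (1, 2), so v_1 = 1.

1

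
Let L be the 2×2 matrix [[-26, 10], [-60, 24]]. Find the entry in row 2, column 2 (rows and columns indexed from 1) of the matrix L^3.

624

Characteristic polynomial: s^2 + 2s - 24 = (s - 4)(s + 6), so the eigenvalues are -6, 4.
s=4: eigenvector (1, 3).
s=-6: eigenvector (-1, -2).
P = [[1, -1], [3, -2]], D = diag(4, -6), P⁻¹ = [[-2, 1], [-3, 1]].
L³ = P·diag(64, -216)·P⁻¹ = [[-776, 280], [-1680, 624]].
The requested entry is 624.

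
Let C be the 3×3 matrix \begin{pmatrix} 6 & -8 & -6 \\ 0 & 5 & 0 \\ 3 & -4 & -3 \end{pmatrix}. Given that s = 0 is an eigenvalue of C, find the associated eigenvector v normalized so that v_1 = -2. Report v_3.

-2

C = [[6, -8, -6], [0, 5, 0], [3, -4, -3]].
Solving (C)v = 0 gives the eigenspace spanned by (-2, 0, -2).
With v_1 = -2, v = (-2, 0, -2), so v_3 = -2.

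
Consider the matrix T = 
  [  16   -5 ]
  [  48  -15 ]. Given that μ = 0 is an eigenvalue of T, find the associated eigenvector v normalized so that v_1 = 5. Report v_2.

T = [[16, -5], [48, -15]].
Solving (T)v = 0 gives the eigenspace spanned by (5, 16).
With v_1 = 5, v = (5, 16), so v_2 = 16.

16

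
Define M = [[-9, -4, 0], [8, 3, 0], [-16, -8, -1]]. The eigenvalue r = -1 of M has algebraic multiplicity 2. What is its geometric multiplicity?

2

M + 1I = [[-8, -4, 0], [8, 4, 0], [-16, -8, 0]].
This matrix has rank 1, so its null space has dimension 3 − 1 = 2.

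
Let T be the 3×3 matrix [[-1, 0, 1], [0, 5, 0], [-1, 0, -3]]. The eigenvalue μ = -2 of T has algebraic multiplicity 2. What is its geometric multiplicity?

T + 2I = [[1, 0, 1], [0, 7, 0], [-1, 0, -1]].
This matrix has rank 2, so its null space has dimension 3 − 2 = 1.

1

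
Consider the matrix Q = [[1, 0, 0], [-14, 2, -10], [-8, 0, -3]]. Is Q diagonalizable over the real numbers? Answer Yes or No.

Yes

Characteristic polynomial: p(μ) = μ^3 - 7μ + 6 = (μ - 2)(μ - 1)(μ + 3).
All 3 eigenvalues are distinct, so Q is diagonalizable.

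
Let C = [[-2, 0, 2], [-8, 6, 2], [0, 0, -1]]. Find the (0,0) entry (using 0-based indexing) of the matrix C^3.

Characteristic polynomial: λ^3 - 3λ^2 - 16λ - 12 = (λ - 6)(λ + 1)(λ + 2), so the eigenvalues are -2, -1, 6.
λ=-2: eigenvector (1, 1, 0).
λ=6: eigenvector (0, 1, 0).
λ=-1: eigenvector (2, 2, 1).
P = [[1, 0, 2], [1, 1, 2], [0, 0, 1]], D = diag(-2, 6, -1), P⁻¹ = [[1, 0, -2], [-1, 1, 0], [0, 0, 1]].
C³ = P·diag(-8, 216, -1)·P⁻¹ = [[-8, 0, 14], [-224, 216, 14], [0, 0, -1]].
The requested entry is -8.

-8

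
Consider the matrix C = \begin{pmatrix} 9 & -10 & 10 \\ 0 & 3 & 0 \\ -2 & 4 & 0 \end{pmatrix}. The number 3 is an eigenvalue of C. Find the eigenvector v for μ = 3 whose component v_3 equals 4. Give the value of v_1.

-10

C − 3I = [[6, -10, 10], [0, 0, 0], [-2, 4, -3]].
Solving (C − 3I)v = 0 gives the eigenspace spanned by (-10, -2, 4).
With v_3 = 4, v = (-10, -2, 4), so v_1 = -10.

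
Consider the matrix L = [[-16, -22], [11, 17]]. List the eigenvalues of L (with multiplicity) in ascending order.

Characteristic polynomial: p(r) = r^2 - r - 30 = (r - 6)(r + 5).
Roots (with multiplicity): -5, 6.

-5, 6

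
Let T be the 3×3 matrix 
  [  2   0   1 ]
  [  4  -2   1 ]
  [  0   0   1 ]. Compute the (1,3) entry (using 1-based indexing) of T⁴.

Characteristic polynomial: λ^3 - λ^2 - 4λ + 4 = (λ - 2)(λ - 1)(λ + 2), so the eigenvalues are -2, 1, 2.
λ=-2: eigenvector (0, -1, 0).
λ=2: eigenvector (1, 1, 0).
λ=1: eigenvector (-1, -1, 1).
P = [[0, 1, -1], [-1, 1, -1], [0, 0, 1]], D = diag(-2, 2, 1), P⁻¹ = [[1, -1, 0], [1, 0, 1], [0, 0, 1]].
T⁴ = P·diag(16, 16, 1)·P⁻¹ = [[16, 0, 15], [0, 16, 15], [0, 0, 1]].
The requested entry is 15.

15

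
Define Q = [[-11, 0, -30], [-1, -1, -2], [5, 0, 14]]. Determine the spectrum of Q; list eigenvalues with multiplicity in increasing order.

-1, -1, 4

Characteristic polynomial: p(λ) = λ^3 - 2λ^2 - 7λ - 4 = (λ - 4)(λ + 1)^2.
Roots (with multiplicity): -1, -1, 4.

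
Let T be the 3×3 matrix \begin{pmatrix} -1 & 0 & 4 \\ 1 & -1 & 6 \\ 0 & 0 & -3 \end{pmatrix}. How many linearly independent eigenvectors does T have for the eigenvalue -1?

1

T + 1I = [[0, 0, 4], [1, 0, 6], [0, 0, -2]].
This matrix has rank 2, so its null space has dimension 3 − 2 = 1.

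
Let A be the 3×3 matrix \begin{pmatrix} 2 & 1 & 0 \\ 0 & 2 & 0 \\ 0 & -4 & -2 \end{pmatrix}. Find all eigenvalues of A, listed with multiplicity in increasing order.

-2, 2, 2

Characteristic polynomial: p(μ) = μ^3 - 2μ^2 - 4μ + 8 = (μ - 2)^2(μ + 2).
Roots (with multiplicity): -2, 2, 2.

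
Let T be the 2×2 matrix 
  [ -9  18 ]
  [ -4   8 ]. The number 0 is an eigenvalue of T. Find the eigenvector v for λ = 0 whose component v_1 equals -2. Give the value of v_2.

-1

T = [[-9, 18], [-4, 8]].
Solving (T)v = 0 gives the eigenspace spanned by (-2, -1).
With v_1 = -2, v = (-2, -1), so v_2 = -1.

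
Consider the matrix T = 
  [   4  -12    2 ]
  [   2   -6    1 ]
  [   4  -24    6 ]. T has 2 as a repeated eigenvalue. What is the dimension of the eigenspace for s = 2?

1

T − 2I = [[2, -12, 2], [2, -8, 1], [4, -24, 4]].
This matrix has rank 2, so its null space has dimension 3 − 2 = 1.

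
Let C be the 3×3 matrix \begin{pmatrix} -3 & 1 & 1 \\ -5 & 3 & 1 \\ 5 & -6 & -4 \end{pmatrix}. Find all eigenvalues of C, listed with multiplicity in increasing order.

-3, -3, 2

Characteristic polynomial: p(s) = s^3 + 4s^2 - 3s - 18 = (s - 2)(s + 3)^2.
Roots (with multiplicity): -3, -3, 2.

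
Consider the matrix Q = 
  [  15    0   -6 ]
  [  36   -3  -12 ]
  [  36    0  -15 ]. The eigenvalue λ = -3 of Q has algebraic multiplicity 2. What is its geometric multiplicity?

2

Q + 3I = [[18, 0, -6], [36, 0, -12], [36, 0, -12]].
This matrix has rank 1, so its null space has dimension 3 − 1 = 2.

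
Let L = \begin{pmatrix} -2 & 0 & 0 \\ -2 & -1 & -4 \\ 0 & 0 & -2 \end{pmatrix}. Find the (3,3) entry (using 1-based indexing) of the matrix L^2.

4

Characteristic polynomial: s^3 + 5s^2 + 8s + 4 = (s + 1)(s + 2)^2, so the eigenvalues are -2, -2, -1.
s=-2: eigenvector (-3, 2, 2).
s=-1: eigenvector (0, 1, 0).
s=-2: eigenvector (-2, 0, 1).
P = [[-3, 0, -2], [2, 1, 0], [2, 0, 1]], D = diag(-2, -1, -2), P⁻¹ = [[1, 0, 2], [-2, 1, -4], [-2, 0, -3]].
L² = P·diag(4, 1, 4)·P⁻¹ = [[4, 0, 0], [6, 1, 12], [0, 0, 4]].
The requested entry is 4.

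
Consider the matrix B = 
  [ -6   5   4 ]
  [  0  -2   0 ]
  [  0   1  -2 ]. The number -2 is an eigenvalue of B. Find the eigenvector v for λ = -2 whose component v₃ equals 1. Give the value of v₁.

1

B + 2I = [[-4, 5, 4], [0, 0, 0], [0, 1, 0]].
Solving (B + 2I)v = 0 gives the eigenspace spanned by (1, 0, 1).
With v₃ = 1, v = (1, 0, 1), so v₁ = 1.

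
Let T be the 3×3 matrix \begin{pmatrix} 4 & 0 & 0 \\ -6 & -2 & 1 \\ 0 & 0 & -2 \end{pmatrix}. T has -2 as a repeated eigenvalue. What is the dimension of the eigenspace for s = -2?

T + 2I = [[6, 0, 0], [-6, 0, 1], [0, 0, 0]].
This matrix has rank 2, so its null space has dimension 3 − 2 = 1.

1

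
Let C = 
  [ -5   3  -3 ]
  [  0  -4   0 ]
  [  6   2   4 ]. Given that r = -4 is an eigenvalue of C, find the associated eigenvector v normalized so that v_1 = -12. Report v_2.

C + 4I = [[-1, 3, -3], [0, 0, 0], [6, 2, 8]].
Solving (C + 4I)v = 0 gives the eigenspace spanned by (-12, 4, 8).
With v_1 = -12, v = (-12, 4, 8), so v_2 = 4.

4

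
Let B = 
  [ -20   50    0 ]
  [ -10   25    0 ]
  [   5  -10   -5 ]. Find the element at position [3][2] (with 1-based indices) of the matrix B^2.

Characteristic polynomial: t^3 - 25t = t(t - 5)(t + 5), so the eigenvalues are -5, 0, 5.
t=-5: eigenvector (0, 0, 1).
t=5: eigenvector (2, 1, 0).
t=0: eigenvector (5, 2, 1).
P = [[0, 2, 5], [0, 1, 2], [1, 0, 1]], D = diag(-5, 5, 0), P⁻¹ = [[-1, 2, 1], [-2, 5, 0], [1, -2, 0]].
B² = P·diag(25, 25, 0)·P⁻¹ = [[-100, 250, 0], [-50, 125, 0], [-25, 50, 25]].
The requested entry is 50.

50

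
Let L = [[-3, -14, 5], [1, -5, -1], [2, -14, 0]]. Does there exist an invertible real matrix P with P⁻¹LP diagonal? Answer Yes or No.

No

Characteristic polynomial: p(μ) = μ^3 + 8μ^2 + 5μ - 50 = (μ - 2)(μ + 5)^2.
μ = -5 has algebraic multiplicity 2; rank(L + 5I) = 2, so geometric multiplicity = 1.
Geometric multiplicity < algebraic multiplicity, so L is not diagonalizable.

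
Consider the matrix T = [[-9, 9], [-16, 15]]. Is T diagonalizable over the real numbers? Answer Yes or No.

No

Characteristic polynomial: p(r) = r^2 - 6r + 9 = (r - 3)^2.
r = 3 has algebraic multiplicity 2; rank(T − 3I) = 1, so geometric multiplicity = 1.
Geometric multiplicity < algebraic multiplicity, so T is not diagonalizable.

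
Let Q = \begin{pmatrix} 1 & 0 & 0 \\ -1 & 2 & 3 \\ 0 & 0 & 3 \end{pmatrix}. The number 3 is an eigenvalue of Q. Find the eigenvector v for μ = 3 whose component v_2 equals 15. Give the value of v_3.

5

Q − 3I = [[-2, 0, 0], [-1, -1, 3], [0, 0, 0]].
Solving (Q − 3I)v = 0 gives the eigenspace spanned by (0, 15, 5).
With v_2 = 15, v = (0, 15, 5), so v_3 = 5.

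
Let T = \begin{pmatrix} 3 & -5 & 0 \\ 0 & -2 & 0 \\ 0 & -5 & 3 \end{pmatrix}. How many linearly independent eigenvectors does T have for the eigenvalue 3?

2

T − 3I = [[0, -5, 0], [0, -5, 0], [0, -5, 0]].
This matrix has rank 1, so its null space has dimension 3 − 1 = 2.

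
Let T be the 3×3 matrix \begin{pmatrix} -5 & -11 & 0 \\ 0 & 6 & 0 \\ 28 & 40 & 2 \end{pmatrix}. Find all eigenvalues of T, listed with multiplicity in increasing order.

-5, 2, 6

Characteristic polynomial: p(λ) = λ^3 - 3λ^2 - 28λ + 60 = (λ - 6)(λ - 2)(λ + 5).
Roots (with multiplicity): -5, 2, 6.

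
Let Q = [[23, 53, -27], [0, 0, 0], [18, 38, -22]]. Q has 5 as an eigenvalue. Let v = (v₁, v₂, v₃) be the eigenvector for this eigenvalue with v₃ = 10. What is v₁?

15

Q − 5I = [[18, 53, -27], [0, -5, 0], [18, 38, -27]].
Solving (Q − 5I)v = 0 gives the eigenspace spanned by (15, 0, 10).
With v₃ = 10, v = (15, 0, 10), so v₁ = 15.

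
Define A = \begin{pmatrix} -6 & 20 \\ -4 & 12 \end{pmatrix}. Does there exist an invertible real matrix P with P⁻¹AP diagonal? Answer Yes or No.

Characteristic polynomial: p(λ) = λ^2 - 6λ + 8 = (λ - 4)(λ - 2).
All 2 eigenvalues are distinct, so A is diagonalizable.

Yes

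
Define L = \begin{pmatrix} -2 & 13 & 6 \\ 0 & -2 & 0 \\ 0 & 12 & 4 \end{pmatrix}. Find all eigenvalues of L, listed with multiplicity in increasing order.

-2, -2, 4

Characteristic polynomial: p(t) = t^3 - 12t - 16 = (t - 4)(t + 2)^2.
Roots (with multiplicity): -2, -2, 4.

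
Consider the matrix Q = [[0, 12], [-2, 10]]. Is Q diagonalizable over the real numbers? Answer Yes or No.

Characteristic polynomial: p(s) = s^2 - 10s + 24 = (s - 6)(s - 4).
All 2 eigenvalues are distinct, so Q is diagonalizable.

Yes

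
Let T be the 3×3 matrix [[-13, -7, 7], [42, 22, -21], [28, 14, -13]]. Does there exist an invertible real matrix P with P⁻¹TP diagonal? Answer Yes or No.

Yes

Characteristic polynomial: p(s) = s^3 + 4s^2 - 11s + 6 = (s - 1)^2(s + 6).
s = 1 has algebraic multiplicity 2; rank(T − 1I) = 1, so geometric multiplicity = 2.
Every eigenvalue has geometric = algebraic multiplicity, so T is diagonalizable.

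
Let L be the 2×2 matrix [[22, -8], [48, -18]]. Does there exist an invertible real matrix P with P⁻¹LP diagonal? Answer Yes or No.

Characteristic polynomial: p(μ) = μ^2 - 4μ - 12 = (μ - 6)(μ + 2).
All 2 eigenvalues are distinct, so L is diagonalizable.

Yes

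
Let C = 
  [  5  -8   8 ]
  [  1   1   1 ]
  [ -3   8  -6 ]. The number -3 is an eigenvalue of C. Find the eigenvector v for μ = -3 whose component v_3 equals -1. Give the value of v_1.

1

C + 3I = [[8, -8, 8], [1, 4, 1], [-3, 8, -3]].
Solving (C + 3I)v = 0 gives the eigenspace spanned by (1, 0, -1).
With v_3 = -1, v = (1, 0, -1), so v_1 = 1.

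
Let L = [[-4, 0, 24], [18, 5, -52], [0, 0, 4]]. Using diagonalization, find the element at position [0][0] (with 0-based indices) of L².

16

Characteristic polynomial: μ^3 - 5μ^2 - 16μ + 80 = (μ - 5)(μ - 4)(μ + 4), so the eigenvalues are -4, 4, 5.
μ=4: eigenvector (3, -2, 1).
μ=5: eigenvector (0, 1, 0).
μ=-4: eigenvector (1, -2, 0).
P = [[3, 0, 1], [-2, 1, -2], [1, 0, 0]], D = diag(4, 5, -4), P⁻¹ = [[0, 0, 1], [2, 1, -4], [1, 0, -3]].
L² = P·diag(16, 25, 16)·P⁻¹ = [[16, 0, 0], [18, 25, -36], [0, 0, 16]].
The requested entry is 16.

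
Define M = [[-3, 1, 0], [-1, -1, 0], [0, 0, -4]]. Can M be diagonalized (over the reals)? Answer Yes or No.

No

Characteristic polynomial: p(μ) = μ^3 + 8μ^2 + 20μ + 16 = (μ + 2)^2(μ + 4).
μ = -2 has algebraic multiplicity 2; rank(M + 2I) = 2, so geometric multiplicity = 1.
Geometric multiplicity < algebraic multiplicity, so M is not diagonalizable.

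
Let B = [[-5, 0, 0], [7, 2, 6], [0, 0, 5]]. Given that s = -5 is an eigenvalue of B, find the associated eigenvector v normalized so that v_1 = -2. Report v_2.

B + 5I = [[0, 0, 0], [7, 7, 6], [0, 0, 10]].
Solving (B + 5I)v = 0 gives the eigenspace spanned by (-2, 2, 0).
With v_1 = -2, v = (-2, 2, 0), so v_2 = 2.

2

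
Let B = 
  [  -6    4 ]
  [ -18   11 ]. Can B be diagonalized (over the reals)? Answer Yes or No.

Yes

Characteristic polynomial: p(s) = s^2 - 5s + 6 = (s - 3)(s - 2).
All 2 eigenvalues are distinct, so B is diagonalizable.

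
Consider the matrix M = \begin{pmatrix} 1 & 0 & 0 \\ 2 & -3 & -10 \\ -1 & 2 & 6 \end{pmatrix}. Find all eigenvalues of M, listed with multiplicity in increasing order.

Characteristic polynomial: p(s) = s^3 - 4s^2 + 5s - 2 = (s - 2)(s - 1)^2.
Roots (with multiplicity): 1, 1, 2.

1, 1, 2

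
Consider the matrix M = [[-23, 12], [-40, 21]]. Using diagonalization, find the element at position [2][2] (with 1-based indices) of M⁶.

-3639

Characteristic polynomial: t^2 + 2t - 3 = (t - 1)(t + 3), so the eigenvalues are -3, 1.
t=1: eigenvector (1, 2).
t=-3: eigenvector (-3, -5).
P = [[1, -3], [2, -5]], D = diag(1, -3), P⁻¹ = [[-5, 3], [-2, 1]].
M⁶ = P·diag(1, 729)·P⁻¹ = [[4369, -2184], [7280, -3639]].
The requested entry is -3639.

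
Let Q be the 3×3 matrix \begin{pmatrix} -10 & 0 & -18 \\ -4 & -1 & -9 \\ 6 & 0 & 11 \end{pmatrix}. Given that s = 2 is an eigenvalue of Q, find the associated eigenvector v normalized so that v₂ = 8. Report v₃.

-8

Q − 2I = [[-12, 0, -18], [-4, -3, -9], [6, 0, 9]].
Solving (Q − 2I)v = 0 gives the eigenspace spanned by (12, 8, -8).
With v₂ = 8, v = (12, 8, -8), so v₃ = -8.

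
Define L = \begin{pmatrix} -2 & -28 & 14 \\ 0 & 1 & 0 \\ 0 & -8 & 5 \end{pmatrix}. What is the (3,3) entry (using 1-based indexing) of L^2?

25

Characteristic polynomial: r^3 - 4r^2 - 7r + 10 = (r - 5)(r - 1)(r + 2), so the eigenvalues are -2, 1, 5.
r=-2: eigenvector (1, 0, 0).
r=1: eigenvector (0, 1, 2).
r=5: eigenvector (2, 0, 1).
P = [[1, 0, 2], [0, 1, 0], [0, 2, 1]], D = diag(-2, 1, 5), P⁻¹ = [[1, 4, -2], [0, 1, 0], [0, -2, 1]].
L² = P·diag(4, 1, 25)·P⁻¹ = [[4, -84, 42], [0, 1, 0], [0, -48, 25]].
The requested entry is 25.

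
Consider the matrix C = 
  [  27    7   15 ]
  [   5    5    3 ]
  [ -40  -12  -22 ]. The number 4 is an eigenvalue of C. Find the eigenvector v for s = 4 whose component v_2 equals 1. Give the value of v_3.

-2

C − 4I = [[23, 7, 15], [5, 1, 3], [-40, -12, -26]].
Solving (C − 4I)v = 0 gives the eigenspace spanned by (1, 1, -2).
With v_2 = 1, v = (1, 1, -2), so v_3 = -2.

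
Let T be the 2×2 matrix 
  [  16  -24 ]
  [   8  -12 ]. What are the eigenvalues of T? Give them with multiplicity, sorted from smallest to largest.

0, 4

Characteristic polynomial: p(λ) = λ^2 - 4λ = λ(λ - 4).
Roots (with multiplicity): 0, 4.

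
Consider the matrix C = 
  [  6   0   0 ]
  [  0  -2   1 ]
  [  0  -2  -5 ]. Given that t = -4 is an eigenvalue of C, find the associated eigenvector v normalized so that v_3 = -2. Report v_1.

C + 4I = [[10, 0, 0], [0, 2, 1], [0, -2, -1]].
Solving (C + 4I)v = 0 gives the eigenspace spanned by (0, 1, -2).
With v_3 = -2, v = (0, 1, -2), so v_1 = 0.

0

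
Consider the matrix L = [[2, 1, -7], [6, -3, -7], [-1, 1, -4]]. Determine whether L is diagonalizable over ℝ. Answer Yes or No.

No

Characteristic polynomial: p(λ) = λ^3 + 5λ^2 - 8λ - 48 = (λ - 3)(λ + 4)^2.
λ = -4 has algebraic multiplicity 2; rank(L + 4I) = 2, so geometric multiplicity = 1.
Geometric multiplicity < algebraic multiplicity, so L is not diagonalizable.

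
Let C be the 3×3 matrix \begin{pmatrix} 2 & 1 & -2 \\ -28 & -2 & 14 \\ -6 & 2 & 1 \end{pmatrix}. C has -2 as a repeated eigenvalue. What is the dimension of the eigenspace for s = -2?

C + 2I = [[4, 1, -2], [-28, 0, 14], [-6, 2, 3]].
This matrix has rank 2, so its null space has dimension 3 − 2 = 1.

1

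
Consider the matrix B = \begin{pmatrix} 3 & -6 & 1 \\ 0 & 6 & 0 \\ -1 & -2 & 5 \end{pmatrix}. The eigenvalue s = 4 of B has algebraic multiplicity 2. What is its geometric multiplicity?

B − 4I = [[-1, -6, 1], [0, 2, 0], [-1, -2, 1]].
This matrix has rank 2, so its null space has dimension 3 − 2 = 1.

1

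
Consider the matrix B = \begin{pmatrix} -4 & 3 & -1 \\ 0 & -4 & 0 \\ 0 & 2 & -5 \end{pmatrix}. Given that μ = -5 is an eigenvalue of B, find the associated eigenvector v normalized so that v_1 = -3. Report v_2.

0

B + 5I = [[1, 3, -1], [0, 1, 0], [0, 2, 0]].
Solving (B + 5I)v = 0 gives the eigenspace spanned by (-3, 0, -3).
With v_1 = -3, v = (-3, 0, -3), so v_2 = 0.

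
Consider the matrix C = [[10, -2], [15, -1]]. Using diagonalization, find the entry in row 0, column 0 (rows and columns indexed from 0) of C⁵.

13630

Characteristic polynomial: λ^2 - 9λ + 20 = (λ - 5)(λ - 4), so the eigenvalues are 4, 5.
λ=5: eigenvector (-2, -5).
λ=4: eigenvector (1, 3).
P = [[-2, 1], [-5, 3]], D = diag(5, 4), P⁻¹ = [[-3, 1], [-5, 2]].
C⁵ = P·diag(3125, 1024)·P⁻¹ = [[13630, -4202], [31515, -9481]].
The requested entry is 13630.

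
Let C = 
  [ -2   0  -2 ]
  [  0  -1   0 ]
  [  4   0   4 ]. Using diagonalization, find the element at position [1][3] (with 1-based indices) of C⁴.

Characteristic polynomial: t^3 - t^2 - 2t = t(t - 2)(t + 1), so the eigenvalues are -1, 0, 2.
t=0: eigenvector (-1, 0, 1).
t=-1: eigenvector (0, 1, 0).
t=2: eigenvector (-1, 0, 2).
P = [[-1, 0, -1], [0, 1, 0], [1, 0, 2]], D = diag(0, -1, 2), P⁻¹ = [[-2, 0, -1], [0, 1, 0], [1, 0, 1]].
C⁴ = P·diag(0, 1, 16)·P⁻¹ = [[-16, 0, -16], [0, 1, 0], [32, 0, 32]].
The requested entry is -16.

-16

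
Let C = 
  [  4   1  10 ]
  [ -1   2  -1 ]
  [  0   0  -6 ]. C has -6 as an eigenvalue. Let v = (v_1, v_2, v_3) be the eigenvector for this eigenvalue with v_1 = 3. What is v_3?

C + 6I = [[10, 1, 10], [-1, 8, -1], [0, 0, 0]].
Solving (C + 6I)v = 0 gives the eigenspace spanned by (3, 0, -3).
With v_1 = 3, v = (3, 0, -3), so v_3 = -3.

-3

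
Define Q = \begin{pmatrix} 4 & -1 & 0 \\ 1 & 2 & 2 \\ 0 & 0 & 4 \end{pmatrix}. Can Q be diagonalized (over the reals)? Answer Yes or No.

Characteristic polynomial: p(λ) = λ^3 - 10λ^2 + 33λ - 36 = (λ - 4)(λ - 3)^2.
λ = 3 has algebraic multiplicity 2; rank(Q − 3I) = 2, so geometric multiplicity = 1.
Geometric multiplicity < algebraic multiplicity, so Q is not diagonalizable.

No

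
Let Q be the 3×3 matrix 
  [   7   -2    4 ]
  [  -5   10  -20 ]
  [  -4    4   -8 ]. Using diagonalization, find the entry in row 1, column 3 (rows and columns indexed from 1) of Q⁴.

1476

Characteristic polynomial: s^3 - 9s^2 + 20s = s(s - 5)(s - 4), so the eigenvalues are 0, 4, 5.
s=5: eigenvector (1, 1, 0).
s=4: eigenvector (2, 5, 1).
s=0: eigenvector (0, 2, 1).
P = [[1, 2, 0], [1, 5, 2], [0, 1, 1]], D = diag(5, 4, 0), P⁻¹ = [[3, -2, 4], [-1, 1, -2], [1, -1, 3]].
Q⁴ = P·diag(625, 256, 0)·P⁻¹ = [[1363, -738, 1476], [595, 30, -60], [-256, 256, -512]].
The requested entry is 1476.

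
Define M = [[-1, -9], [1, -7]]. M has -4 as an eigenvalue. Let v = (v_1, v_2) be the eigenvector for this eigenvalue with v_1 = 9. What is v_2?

3

M + 4I = [[3, -9], [1, -3]].
Solving (M + 4I)v = 0 gives the eigenspace spanned by (9, 3).
With v_1 = 9, v = (9, 3), so v_2 = 3.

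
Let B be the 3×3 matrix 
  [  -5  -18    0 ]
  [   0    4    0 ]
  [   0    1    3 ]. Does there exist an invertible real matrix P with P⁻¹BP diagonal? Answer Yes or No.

Characteristic polynomial: p(μ) = μ^3 - 2μ^2 - 23μ + 60 = (μ - 4)(μ - 3)(μ + 5).
All 3 eigenvalues are distinct, so B is diagonalizable.

Yes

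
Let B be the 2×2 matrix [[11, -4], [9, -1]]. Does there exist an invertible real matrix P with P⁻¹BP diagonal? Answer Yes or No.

Characteristic polynomial: p(t) = t^2 - 10t + 25 = (t - 5)^2.
t = 5 has algebraic multiplicity 2; rank(B − 5I) = 1, so geometric multiplicity = 1.
Geometric multiplicity < algebraic multiplicity, so B is not diagonalizable.

No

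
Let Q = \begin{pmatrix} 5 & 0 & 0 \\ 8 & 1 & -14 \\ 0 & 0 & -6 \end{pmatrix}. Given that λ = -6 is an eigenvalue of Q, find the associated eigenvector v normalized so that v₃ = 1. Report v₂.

2

Q + 6I = [[11, 0, 0], [8, 7, -14], [0, 0, 0]].
Solving (Q + 6I)v = 0 gives the eigenspace spanned by (0, 2, 1).
With v₃ = 1, v = (0, 2, 1), so v₂ = 2.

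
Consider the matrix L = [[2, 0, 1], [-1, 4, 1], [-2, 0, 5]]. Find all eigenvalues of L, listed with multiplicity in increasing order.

3, 4, 4

Characteristic polynomial: p(λ) = λ^3 - 11λ^2 + 40λ - 48 = (λ - 4)^2(λ - 3).
Roots (with multiplicity): 3, 4, 4.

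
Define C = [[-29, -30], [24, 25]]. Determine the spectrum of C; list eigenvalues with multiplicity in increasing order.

-5, 1

Characteristic polynomial: p(r) = r^2 + 4r - 5 = (r - 1)(r + 5).
Roots (with multiplicity): -5, 1.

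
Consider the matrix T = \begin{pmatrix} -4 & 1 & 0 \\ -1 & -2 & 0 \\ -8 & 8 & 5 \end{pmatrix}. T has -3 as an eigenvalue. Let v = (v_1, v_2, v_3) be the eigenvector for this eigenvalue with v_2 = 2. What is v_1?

T + 3I = [[-1, 1, 0], [-1, 1, 0], [-8, 8, 8]].
Solving (T + 3I)v = 0 gives the eigenspace spanned by (2, 2, 0).
With v_2 = 2, v = (2, 2, 0), so v_1 = 2.

2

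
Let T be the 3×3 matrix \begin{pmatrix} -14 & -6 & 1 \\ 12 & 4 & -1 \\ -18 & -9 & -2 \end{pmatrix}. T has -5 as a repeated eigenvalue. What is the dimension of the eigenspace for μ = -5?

1

T + 5I = [[-9, -6, 1], [12, 9, -1], [-18, -9, 3]].
This matrix has rank 2, so its null space has dimension 3 − 2 = 1.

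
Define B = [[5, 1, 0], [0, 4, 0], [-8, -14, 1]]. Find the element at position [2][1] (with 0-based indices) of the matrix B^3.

-374

Characteristic polynomial: t^3 - 10t^2 + 29t - 20 = (t - 5)(t - 4)(t - 1), so the eigenvalues are 1, 4, 5.
t=4: eigenvector (1, -1, 2).
t=1: eigenvector (0, 0, 1).
t=5: eigenvector (1, 0, -2).
P = [[1, 0, 1], [-1, 0, 0], [2, 1, -2]], D = diag(4, 1, 5), P⁻¹ = [[0, -1, 0], [2, 4, 1], [1, 1, 0]].
B³ = P·diag(64, 1, 125)·P⁻¹ = [[125, 61, 0], [0, 64, 0], [-248, -374, 1]].
The requested entry is -374.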